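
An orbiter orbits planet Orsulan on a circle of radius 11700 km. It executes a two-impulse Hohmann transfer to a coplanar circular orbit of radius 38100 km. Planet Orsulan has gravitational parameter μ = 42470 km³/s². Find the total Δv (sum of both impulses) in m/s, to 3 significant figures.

Δv = 784 m/s

Transfer-ellipse semi-major axis a_t = (r₁ + r₂)/2 = (11700 + 38100)/2 = 24900 km.
Circular speed at r₁: v₁ = √(μ/r₁) = √(42470/11700) = 1.9052 km/s.
On the transfer ellipse at r₁, v² = μ(2/r − 1/a) gives v_p = √[μ(2/r₁ − 1/a_t)] = 2.3567 km/s.
First burn Δv₁ = |v_p − v₁| = 0.4515 km/s.
Circular speed at r₂: v₂ = √(μ/r₂) = 1.0558 km/s.
Transfer-orbit speed at r₂: v_a = √[μ(2/r₂ − 1/a_t)] = 0.72372 km/s.
Second burn Δv₂ = |v₂ − v_a| = 0.3321 km/s.
Total Δv = Δv₁ + Δv₂ = 0.7836 km/s.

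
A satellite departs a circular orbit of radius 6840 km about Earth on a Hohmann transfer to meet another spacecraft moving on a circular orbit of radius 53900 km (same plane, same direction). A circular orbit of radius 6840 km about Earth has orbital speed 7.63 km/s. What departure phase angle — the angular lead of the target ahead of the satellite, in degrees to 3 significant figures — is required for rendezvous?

From the circular-orbit relation v² = μ/r at r = 6840 km: μ = v²r = (7.63)² × 6840 = 3.98204×10^5 km³/s².
Transfer-ellipse semi-major axis a_t = (r₁ + r₂)/2 = (6840 + 53900)/2 = 30370 km.
Transfer time t = π√(a_t³/μ) = 26349 s.
Target angular speed ω₂ = √(μ/r₂³) = 5.0428×10^-5 rad/s.
Angle swept by the target during transfer: ω₂·t = 1.3287 rad = 76.13°.
The satellite traverses 180° on the transfer ellipse, so the target must lead by 180° − 76.13° = 104°.

φ = 104°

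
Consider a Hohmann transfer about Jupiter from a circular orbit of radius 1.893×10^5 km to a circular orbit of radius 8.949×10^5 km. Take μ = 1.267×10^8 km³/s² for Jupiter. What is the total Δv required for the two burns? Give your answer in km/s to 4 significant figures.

Δv = 12.24 km/s

Transfer-ellipse semi-major axis a_t = (r₁ + r₂)/2 = (1.893×10^5 + 8.949×10^5)/2 = 5.421×10^5 km.
Circular speed at r₁: v₁ = √(μ/r₁) = √(1.267×10^8/1.893×10^5) = 25.871 km/s.
Transfer-orbit speed at r₁ (vis-viva equation): v_p = √[μ(2/r₁ − 1/a_t)] = 33.240 km/s.
First burn Δv₁ = |v_p − v₁| = 7.369 km/s.
Circular speed at r₂: v₂ = √(μ/r₂) = 11.8987 km/s.
Transfer-orbit speed at r₂: v_a = √[μ(2/r₂ − 1/a_t)] = 7.03132 km/s.
Second burn Δv₂ = |v₂ − v_a| = 4.867 km/s.
Total Δv = Δv₁ + Δv₂ = 12.24 km/s.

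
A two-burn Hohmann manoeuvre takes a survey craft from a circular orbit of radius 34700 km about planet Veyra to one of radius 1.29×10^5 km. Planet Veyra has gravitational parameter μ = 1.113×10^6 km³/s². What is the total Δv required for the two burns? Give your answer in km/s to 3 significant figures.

Δv = 2.47 km/s

Transfer-ellipse semi-major axis a_t = (r₁ + r₂)/2 = (34700 + 1.290×10^5)/2 = 81850 km.
At r₁ the circular-orbit speed is v₁ = √(μ/r₁) = 5.6635 km/s.
On the transfer ellipse at r₁, vis-viva equation gives v_p = √[μ(2/r₁ − 1/a_t)] = 7.1100 km/s.
First burn Δv₁ = |v_p − v₁| = 1.4465 km/s.
Circular speed at r₂: v₂ = √(μ/r₂) = 2.9373 km/s.
Transfer-orbit speed at r₂: v_a = √[μ(2/r₂ − 1/a_t)] = 1.9125 km/s.
Second burn Δv₂ = |v₂ − v_a| = 1.0248 km/s.
Δv = Δv₁ + Δv₂ = 1.4465 + 1.0248 = 2.471 km/s.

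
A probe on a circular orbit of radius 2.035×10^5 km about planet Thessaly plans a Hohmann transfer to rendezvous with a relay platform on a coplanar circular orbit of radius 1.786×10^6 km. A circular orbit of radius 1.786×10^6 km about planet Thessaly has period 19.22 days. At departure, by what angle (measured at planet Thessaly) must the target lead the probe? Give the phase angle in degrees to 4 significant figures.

From Kepler's third law T² = 4π²r³/μ at r = 1.786×10^6 km, T = 19.22 days = 19.22 × 86400 s = 1.660608×10^6 s: μ = 4π²r³/T² = 8.15586×10^7 km³/s².
The Hohmann ellipse has a_t = (r₁ + r₂)/2 = 9.9475×10^5 km.
Transfer time t = π√(a_t³/μ) = 3.451×10^5 s.
Target angular speed ω₂ = √(μ/r₂³) = 3.784×10^-6 rad/s.
Angle swept by the target during transfer: ω₂·t = 1.3059 rad = 74.82°.
The probe traverses 180° on the transfer ellipse, so the target must lead by 180° − 74.82° = 105.2°.

φ = 105.2°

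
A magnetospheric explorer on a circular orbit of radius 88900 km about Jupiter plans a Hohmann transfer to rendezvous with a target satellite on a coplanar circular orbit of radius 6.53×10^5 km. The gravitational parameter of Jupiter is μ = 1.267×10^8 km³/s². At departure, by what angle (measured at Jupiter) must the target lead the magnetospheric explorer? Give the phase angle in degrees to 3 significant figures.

Transfer-ellipse semi-major axis a_t = (r₁ + r₂)/2 = (88900 + 6.530×10^5)/2 = 3.7095×10^5 km.
Transfer time t = π√(a_t³/μ) = 63060 s.
Target angular speed ω₂ = √(μ/r₂³) = 2.133×10^-5 rad/s.
Angle swept by the target during transfer: ω₂·t = 1.3451 rad = 77.07°.
The magnetospheric explorer traverses 180° on the transfer ellipse, so the target must lead by 180° − 77.07° = 103°.

φ = 103°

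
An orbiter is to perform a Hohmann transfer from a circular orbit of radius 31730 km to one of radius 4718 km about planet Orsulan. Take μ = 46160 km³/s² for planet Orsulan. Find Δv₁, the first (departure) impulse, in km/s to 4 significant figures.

Semi-major axis of the transfer orbit: a_t = (31730 + 4718)/2 = 18224 km.
On the circular orbit at r = 31730 km, v_c = √(μ/r) = 1.2061 km/s.
Transfer-orbit speed at the same r (vis-viva, a = a_t): v_t = √[μ(2/r − 1/a_t)] = 0.61370 km/s.
Δv₁ = |v_t − v_c| = |0.61370 − 1.2061| = 0.5924 km/s.

Δv₁ = 0.5924 km/s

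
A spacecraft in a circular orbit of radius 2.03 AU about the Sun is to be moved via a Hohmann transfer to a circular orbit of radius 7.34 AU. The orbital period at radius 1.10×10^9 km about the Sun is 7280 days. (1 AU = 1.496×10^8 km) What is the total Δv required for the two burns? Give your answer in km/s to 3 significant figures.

From Kepler's third law T² = 4π²r³/μ at r = 1.10×10^9 km, T = 7280 days = 7280 × 86400 s = 6.28992×10^8 s: μ = 4π²r³/T² = 1.32815×10^11 km³/s².
In km: r₁ = 2.03 × 1.496×10^8 = 3.03688×10^8 km; r₂ = 7.34 × 1.496×10^8 = 1.098064×10^9 km.
Semi-major axis of the transfer orbit: a_t = (3.03688×10^8 + 1.098064×10^9)/2 = 7.00876×10^8 km.
At r₁ the circular-orbit speed is v₁ = √(μ/r₁) = 20.9127 km/s.
On the transfer ellipse at r₁, vis-viva gives v_p = √[μ(2/r₁ − 1/a_t)] = 26.1760 km/s.
First burn Δv₁ = |v_p − v₁| = 5.2633 km/s.
Circular speed at r₂: v₂ = √(μ/r₂) = 10.9979 km/s.
Transfer-orbit speed at r₂: v_a = √[μ(2/r₂ − 1/a_t)] = 7.23941 km/s.
Second burn Δv₂ = |v₂ − v_a| = 3.7585 km/s.
Δv = Δv₁ + Δv₂ = 5.2633 + 3.7585 = 9.022 km/s.

Δv = 9.02 km/s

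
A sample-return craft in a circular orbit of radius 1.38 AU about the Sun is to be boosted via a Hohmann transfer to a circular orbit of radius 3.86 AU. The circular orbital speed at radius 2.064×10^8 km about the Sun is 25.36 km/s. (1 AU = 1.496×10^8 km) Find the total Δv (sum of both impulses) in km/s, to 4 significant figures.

Δv = 9.579 km/s

From the circular-orbit relation v² = μ/r at r = 2.064×10^8 km: μ = v²r = (25.36)² × 2.064×10^8 = 1.32742×10^11 km³/s².
In km: r₁ = 1.38 × 1.496×10^8 = 2.06448×10^8 km; r₂ = 3.86 × 1.496×10^8 = 5.77456×10^8 km.
Transfer-ellipse semi-major axis a_t = (r₁ + r₂)/2 = (2.06448×10^8 + 5.77456×10^8)/2 = 3.91952×10^8 km.
Circular speed at r₁: v₁ = √(μ/r₁) = √(1.32742×10^11/2.06448×10^8) = 25.357 km/s.
Transfer-orbit speed at r₁ (vis-viva): v_p = √[μ(2/r₁ − 1/a_t)] = 30.778 km/s.
First burn Δv₁ = |v_p − v₁| = 5.421 km/s.
At r₂, v₂ = √(μ/r₂) = 15.162 km/s.
Transfer-orbit speed at r₂: v_a = √[μ(2/r₂ − 1/a_t)] = 11.004 km/s.
Second burn Δv₂ = |v₂ − v_a| = 4.158 km/s.
Δv = Δv₁ + Δv₂ = 5.421 + 4.158 = 9.579 km/s.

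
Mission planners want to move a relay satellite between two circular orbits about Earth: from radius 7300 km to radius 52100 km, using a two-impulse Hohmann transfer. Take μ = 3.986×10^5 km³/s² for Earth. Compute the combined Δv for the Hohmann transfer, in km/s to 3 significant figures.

The Hohmann ellipse has a_t = (r₁ + r₂)/2 = 29700 km.
At r₁ the circular-orbit speed is v₁ = √(μ/r₁) = 7.3894 km/s.
Transfer-orbit speed at r₁ (vis-viva equation): v_p = √[μ(2/r₁ − 1/a_t)] = 9.7870 km/s.
First burn Δv₁ = |v_p − v₁| = 2.3976 km/s.
At r₂, v₂ = √(μ/r₂) = 2.7660 km/s.
Transfer-orbit speed at r₂: v_a = √[μ(2/r₂ − 1/a_t)] = 1.3713 km/s.
Second burn Δv₂ = |v₂ − v_a| = 1.3947 km/s.
Total Δv = Δv₁ + Δv₂ = 3.792 km/s.

Δv = 3.79 km/s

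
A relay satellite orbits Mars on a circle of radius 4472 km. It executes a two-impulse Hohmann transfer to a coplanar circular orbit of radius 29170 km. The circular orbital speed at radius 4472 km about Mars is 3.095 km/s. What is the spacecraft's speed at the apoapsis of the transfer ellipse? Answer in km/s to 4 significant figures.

v = 0.6248 km/s

From the circular-orbit relation v² = μ/r at r = 4472 km: μ = v²r = (3.095)² × 4472 = 42837.4 km³/s².
Semi-major axis of the transfer orbit: a_t = (4472 + 29170)/2 = 16821 km.
At apoapsis, r = 29170 km.
From the vis-viva equation, v = √[μ(2/r − 1/a_t)] = 0.6248 km/s.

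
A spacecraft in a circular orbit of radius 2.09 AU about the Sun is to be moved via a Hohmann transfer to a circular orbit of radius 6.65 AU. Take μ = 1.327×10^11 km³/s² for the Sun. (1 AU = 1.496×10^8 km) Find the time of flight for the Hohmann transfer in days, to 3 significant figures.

t = 1670 days

In km: r₁ = 2.09 × 1.496×10^8 = 3.12664×10^8 km; r₂ = 6.65 × 1.496×10^8 = 9.9484×10^8 km.
Semi-major axis of the transfer orbit: a_t = (3.12664×10^8 + 9.9484×10^8)/2 = 6.53752×10^8 km.
Half the transfer-orbit period gives t = π√(a_t³/μ) = 1.442×10^8 s.
Converting: 1.442×10^8 s ÷ 86400 s/day = 1670 days.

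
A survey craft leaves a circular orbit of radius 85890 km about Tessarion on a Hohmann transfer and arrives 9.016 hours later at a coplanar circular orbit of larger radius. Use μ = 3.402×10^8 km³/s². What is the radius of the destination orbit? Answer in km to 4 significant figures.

Transfer time t = 9.016 hours = 32457.6 s, and t = π√(a_t³/μ).
So a_t = (μ t²/π²)^(1/3) = (3.402×10^8 × (32457.6)² / π²)^(1/3) = 3.3115×10^5 km.
Since a_t = (r₁ + r₂)/2, r₂ = 2a_t − r₁ = 2×3.3115×10^5 − 85890 = 5.7641×10^5 km.

r₂ = 5.764×10^5 km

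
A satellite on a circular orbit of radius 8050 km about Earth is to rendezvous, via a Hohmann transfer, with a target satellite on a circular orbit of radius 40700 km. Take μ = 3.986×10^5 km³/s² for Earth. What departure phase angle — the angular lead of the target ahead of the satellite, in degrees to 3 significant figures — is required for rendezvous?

φ = 96.6°

Semi-major axis of the transfer orbit: a_t = (8050 + 40700)/2 = 24375 km.
Transfer time t = π√(a_t³/μ) = 18936.43 s.
The target's mean motion on its circular orbit is ω₂ = √(μ/r₂³) = 7.689127×10^-5 rad/s.
Angle swept by the target during transfer: ω₂·t = 1.45605 rad = 83.43°.
The satellite traverses 180° on the transfer ellipse, so the target must lead by 180° − 83.43° = 96.6°.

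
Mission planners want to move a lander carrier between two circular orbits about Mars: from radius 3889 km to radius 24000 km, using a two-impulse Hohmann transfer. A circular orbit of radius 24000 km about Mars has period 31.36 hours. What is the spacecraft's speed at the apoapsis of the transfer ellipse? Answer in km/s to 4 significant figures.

v = 0.7054 km/s

From Kepler's third law T² = 4π²r³/μ at r = 24000 km, T = 31.36 hours = 31.36 × 3600 s = 1.12896×10^5 s: μ = 4π²r³/T² = 42819.0 km³/s².
Transfer-ellipse semi-major axis a_t = (r₁ + r₂)/2 = (3889 + 24000)/2 = 13944.5 km.
The apoapsis of the transfer ellipse is at r = 24000 km.
Vis-viva: v = √[μ(2/r − 1/a_t)] = √[42819.0 × (2/24000 − 1/13944.5)] = 0.7054 km/s.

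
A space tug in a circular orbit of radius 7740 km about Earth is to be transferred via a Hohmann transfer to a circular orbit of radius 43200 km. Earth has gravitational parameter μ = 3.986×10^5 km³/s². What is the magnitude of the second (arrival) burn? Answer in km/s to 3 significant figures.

Δv₂ = 1.36 km/s

Transfer-ellipse semi-major axis a_t = (r₁ + r₂)/2 = (7740 + 43200)/2 = 25470 km.
On the circular orbit at r = 43200 km, v_c = √(μ/r) = 3.0376 km/s.
Transfer-orbit speed at the same r (vis-viva, a = a_t): v_t = √[μ(2/r − 1/a_t)] = 1.6745 km/s.
Δv₂ = |v_t − v_c| = |1.6745 − 3.0376| = 1.363 km/s.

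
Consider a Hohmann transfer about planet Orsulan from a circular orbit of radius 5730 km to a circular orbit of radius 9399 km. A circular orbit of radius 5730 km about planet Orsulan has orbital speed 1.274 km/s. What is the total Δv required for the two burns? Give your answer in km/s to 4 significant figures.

From the circular-orbit relation v² = μ/r at r = 5730 km: μ = v²r = (1.274)² × 5730 = 9300.23 km³/s².
Transfer-ellipse semi-major axis a_t = (r₁ + r₂)/2 = (5730 + 9399)/2 = 7564.5 km.
Circular speed at r₁: v₁ = √(μ/r₁) = √(9300.23/5730) = 1.2740 km/s.
On the transfer ellipse at r₁, vis-viva gives v_p = √[μ(2/r₁ − 1/a_t)] = 1.4201 km/s.
First burn Δv₁ = |v_p − v₁| = 0.1461 km/s.
Circular speed at r₂: v₂ = √(μ/r₂) = 0.99473 km/s.
Transfer-orbit speed at r₂: v_a = √[μ(2/r₂ − 1/a_t)] = 0.86575 km/s.
Second burn Δv₂ = |v₂ − v_a| = 0.1290 km/s.
Total Δv = Δv₁ + Δv₂ = 0.2751 km/s.

Δv = 0.2751 km/s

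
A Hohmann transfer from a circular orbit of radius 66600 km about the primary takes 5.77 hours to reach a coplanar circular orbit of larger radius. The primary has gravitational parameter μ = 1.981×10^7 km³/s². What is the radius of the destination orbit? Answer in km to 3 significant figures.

r₂ = 1.24×10^5 km

Transfer time t = 5.77 hours = 20772 s, and t = π√(a_t³/μ).
So a_t = (μ t²/π²)^(1/3) = (1.981×10^7 × (20772)² / π²)^(1/3) = 95319 km.
Since a_t = (r₁ + r₂)/2, r₂ = 2a_t − r₁ = 2×95319 − 66600 = 1.24038×10^5 km.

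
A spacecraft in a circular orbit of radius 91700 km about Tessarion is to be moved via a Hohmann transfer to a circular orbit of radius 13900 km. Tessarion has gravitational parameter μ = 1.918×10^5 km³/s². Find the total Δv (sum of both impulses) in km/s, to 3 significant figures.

Transfer-ellipse semi-major axis a_t = (r₁ + r₂)/2 = (91700 + 13900)/2 = 52800 km.
At r₁ the circular-orbit speed is v₁ = √(μ/r₁) = 1.4462 km/s.
Transfer-orbit speed at r₁ (vis-viva equation): v_a = √[μ(2/r₁ − 1/a_t)] = 0.74204 km/s.
First burn Δv₁ = |v_a − v₁| = 0.7042 km/s.
At r₂, v₂ = √(μ/r₂) = 3.7146 km/s.
Transfer-orbit speed at r₂: v_p = √[μ(2/r₂ − 1/a_t)] = 4.8954 km/s.
Second burn Δv₂ = |v₂ − v_p| = 1.181 km/s.
Total Δv = Δv₁ + Δv₂ = 1.885 km/s.

Δv = 1.88 km/s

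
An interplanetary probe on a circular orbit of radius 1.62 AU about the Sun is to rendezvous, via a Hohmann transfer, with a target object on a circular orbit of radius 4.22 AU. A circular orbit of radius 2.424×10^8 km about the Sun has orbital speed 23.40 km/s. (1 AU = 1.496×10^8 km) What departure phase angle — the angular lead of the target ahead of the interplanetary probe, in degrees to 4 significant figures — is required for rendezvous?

From the circular-orbit relation v² = μ/r at r = 2.424×10^8 km: μ = v²r = (23.40)² × 2.424×10^8 = 1.32729×10^11 km³/s².
In km: r₁ = 1.62 × 1.496×10^8 = 2.42352×10^8 km; r₂ = 4.22 × 1.496×10^8 = 6.31312×10^8 km.
Transfer-ellipse semi-major axis a_t = (r₁ + r₂)/2 = (2.42352×10^8 + 6.31312×10^8)/2 = 4.36832×10^8 km.
Transfer time t = π√(a_t³/μ) = 7.873×10^7 s.
The target's mean motion on its circular orbit is ω₂ = √(μ/r₂³) = 2.297×10^-8 rad/s.
Angle swept by the target during transfer: ω₂·t = 1.808 rad = 103.6°.
The interplanetary probe traverses 180° on the transfer ellipse, so the target must lead by 180° − 103.6° = 76.40°.

φ = 76.40°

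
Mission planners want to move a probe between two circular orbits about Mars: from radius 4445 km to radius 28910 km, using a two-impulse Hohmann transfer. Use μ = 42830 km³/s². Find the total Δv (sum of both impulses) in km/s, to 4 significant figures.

Transfer-ellipse semi-major axis a_t = (r₁ + r₂)/2 = (4445 + 28910)/2 = 16677.5 km.
At r₁ the circular-orbit speed is v₁ = √(μ/r₁) = 3.1041 km/s.
On the transfer ellipse at r₁, vis-viva equation gives v_p = √[μ(2/r₁ − 1/a_t)] = 4.0869 km/s.
First burn Δv₁ = |v_p − v₁| = 0.9828 km/s.
At r₂, v₂ = √(μ/r₂) = 1.2172 km/s.
Transfer-orbit speed at r₂: v_a = √[μ(2/r₂ − 1/a_t)] = 0.62838 km/s.
Second burn Δv₂ = |v₂ − v_a| = 0.5888 km/s.
Δv = Δv₁ + Δv₂ = 0.9828 + 0.5888 = 1.572 km/s.

Δv = 1.572 km/s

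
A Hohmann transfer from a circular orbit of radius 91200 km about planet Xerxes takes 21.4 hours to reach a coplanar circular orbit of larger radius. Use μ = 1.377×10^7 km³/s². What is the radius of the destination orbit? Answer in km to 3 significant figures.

r₂ = 3.13×10^5 km

Transfer time t = 21.4 hours = 77040 s, and t = π√(a_t³/μ).
So a_t = (μ t²/π²)^(1/3) = (1.377×10^7 × (77040)² / π²)^(1/3) = 2.0231×10^5 km.
Since a_t = (r₁ + r₂)/2, r₂ = 2a_t − r₁ = 2×2.0231×10^5 − 91200 = 3.1342×10^5 km.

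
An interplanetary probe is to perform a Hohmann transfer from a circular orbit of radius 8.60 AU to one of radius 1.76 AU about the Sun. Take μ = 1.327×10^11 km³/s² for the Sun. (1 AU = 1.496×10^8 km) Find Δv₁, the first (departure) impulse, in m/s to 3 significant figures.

In km: r₁ = 8.60 × 1.496×10^8 = 1.28656×10^9 km; r₂ = 1.76 × 1.496×10^8 = 2.63296×10^8 km.
Semi-major axis of the transfer orbit: a_t = (1.28656×10^9 + 2.63296×10^8)/2 = 7.74928×10^8 km.
Circular speed at r = 1.28656×10^9 km: v_c = √(μ/r) = 10.156 km/s.
Vis-viva on the transfer ellipse at r = 1.28656×10^9 km gives v_t = √[μ(2/r − 1/a_t)] = 5.9199 km/s.
Δv₁ = |v_t − v_c| = |5.9199 − 10.156| = 4.236 km/s.

Δv₁ = 4240 m/s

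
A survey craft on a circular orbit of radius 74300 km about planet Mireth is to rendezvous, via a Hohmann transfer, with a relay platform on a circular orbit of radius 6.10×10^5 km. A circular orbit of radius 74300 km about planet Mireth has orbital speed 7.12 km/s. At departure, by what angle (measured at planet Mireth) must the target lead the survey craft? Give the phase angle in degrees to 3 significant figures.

From the circular-orbit relation v² = μ/r at r = 74300 km: μ = v²r = (7.12)² × 74300 = 3.76659×10^6 km³/s².
Transfer-ellipse semi-major axis a_t = (r₁ + r₂)/2 = (74300 + 6.100×10^5)/2 = 3.4215×10^5 km.
Transfer time t = π√(a_t³/μ) = 3.2397×10^5 s.
The target's mean motion on its circular orbit is ω₂ = √(μ/r₂³) = 4.0736×10^-6 rad/s.
Angle swept by the target during transfer: ω₂·t = 1.3197 rad = 75.61°.
The survey craft traverses 180° on the transfer ellipse, so the target must lead by 180° − 75.61° = 104°.

φ = 104°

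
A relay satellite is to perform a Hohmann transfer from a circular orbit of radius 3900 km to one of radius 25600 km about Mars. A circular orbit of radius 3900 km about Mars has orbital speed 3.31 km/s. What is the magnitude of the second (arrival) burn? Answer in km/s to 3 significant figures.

Δv₂ = 0.628 km/s

From the circular-orbit relation v² = μ/r at r = 3900 km: μ = v²r = (3.31)² × 3900 = 42728.8 km³/s².
Semi-major axis of the transfer orbit: a_t = (3900 + 25600)/2 = 14750 km.
Circular speed at r = 25600 km: v_c = √(μ/r) = 1.2919 km/s.
Vis-viva on the transfer ellipse at r = 25600 km gives v_t = √[μ(2/r − 1/a_t)] = 0.66432 km/s.
Δv₂ = |v_t − v_c| = |0.66432 − 1.2919| = 0.6276 km/s.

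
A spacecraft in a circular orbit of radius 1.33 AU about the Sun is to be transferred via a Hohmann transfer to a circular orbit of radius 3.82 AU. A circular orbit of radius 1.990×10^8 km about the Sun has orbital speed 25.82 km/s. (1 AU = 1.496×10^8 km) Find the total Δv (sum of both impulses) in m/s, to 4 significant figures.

From the circular-orbit relation v² = μ/r at r = 1.990×10^8 km: μ = v²r = (25.82)² × 1.990×10^8 = 1.32668×10^11 km³/s².
In km: r₁ = 1.33 × 1.496×10^8 = 1.98968×10^8 km; r₂ = 3.82 × 1.496×10^8 = 5.71472×10^8 km.
The Hohmann ellipse has a_t = (r₁ + r₂)/2 = 3.8522×10^8 km.
At r₁ the circular-orbit speed is v₁ = √(μ/r₁) = 25.822 km/s.
Transfer-orbit speed at r₁ (vis-viva): v_p = √[μ(2/r₁ − 1/a_t)] = 31.451 km/s.
First burn Δv₁ = |v_p − v₁| = 5.629 km/s.
Circular speed at r₂: v₂ = √(μ/r₂) = 15.2365 km/s.
Transfer-orbit speed at r₂: v_a = √[μ(2/r₂ − 1/a_t)] = 10.9502 km/s.
Second burn Δv₂ = |v₂ − v_a| = 4.286 km/s.
Δv = Δv₁ + Δv₂ = 5.629 + 4.286 = 9.915 km/s.

Δv = 9915 m/s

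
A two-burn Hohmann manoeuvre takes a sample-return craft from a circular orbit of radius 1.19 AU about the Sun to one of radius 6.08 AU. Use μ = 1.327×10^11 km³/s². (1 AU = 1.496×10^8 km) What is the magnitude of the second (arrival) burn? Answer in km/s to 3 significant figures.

Δv₂ = 5.17 km/s

In km: r₁ = 1.19 × 1.496×10^8 = 1.78024×10^8 km; r₂ = 6.08 × 1.496×10^8 = 9.09568×10^8 km.
The Hohmann ellipse has a_t = (r₁ + r₂)/2 = 5.43796×10^8 km.
Circular speed at r = 9.09568×10^8 km: v_c = √(μ/r) = 12.079 km/s.
Vis-viva on the transfer ellipse at r = 9.09568×10^8 km gives v_t = √[μ(2/r − 1/a_t)] = 6.9110 km/s.
Δv₂ = |v_t − v_c| = |6.9110 − 12.079| = 5.168 km/s.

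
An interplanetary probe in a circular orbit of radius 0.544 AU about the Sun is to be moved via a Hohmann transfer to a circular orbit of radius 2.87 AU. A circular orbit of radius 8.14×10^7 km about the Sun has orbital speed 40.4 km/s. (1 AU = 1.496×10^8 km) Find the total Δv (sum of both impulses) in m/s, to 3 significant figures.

From the circular-orbit relation v² = μ/r at r = 8.14×10^7 km: μ = v²r = (40.4)² × 8.14×10^7 = 1.32858×10^11 km³/s².
In km: r₁ = 0.544 × 1.496×10^8 = 8.13824×10^7 km; r₂ = 2.87 × 1.496×10^8 = 4.29352×10^8 km.
Semi-major axis of the transfer orbit: a_t = (8.13824×10^7 + 4.29352×10^8)/2 = 2.553672×10^8 km.
At r₁ the circular-orbit speed is v₁ = √(μ/r₁) = 40.40 km/s.
On the transfer ellipse at r₁, v² = μ(2/r − 1/a) gives v_p = √[μ(2/r₁ − 1/a_t)] = 52.39 km/s.
First burn Δv₁ = |v_p − v₁| = 11.99 km/s.
At r₂, v₂ = √(μ/r₂) = 17.59 km/s.
Transfer-orbit speed at r₂: v_a = √[μ(2/r₂ − 1/a_t)] = 9.930 km/s.
Second burn Δv₂ = |v₂ − v_a| = 7.660 km/s.
Δv = Δv₁ + Δv₂ = 11.99 + 7.660 = 19.65 km/s.

Δv = 19600 m/s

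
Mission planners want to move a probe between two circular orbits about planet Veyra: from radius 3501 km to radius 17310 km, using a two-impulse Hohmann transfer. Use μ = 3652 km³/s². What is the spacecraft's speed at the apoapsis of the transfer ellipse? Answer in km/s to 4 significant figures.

The Hohmann ellipse has a_t = (r₁ + r₂)/2 = 10405.5 km.
At apoapsis, r = 17310 km.
Applying v² = μ(2/r − 1/a_t): v = 0.2664 km/s.

v = 0.2664 km/s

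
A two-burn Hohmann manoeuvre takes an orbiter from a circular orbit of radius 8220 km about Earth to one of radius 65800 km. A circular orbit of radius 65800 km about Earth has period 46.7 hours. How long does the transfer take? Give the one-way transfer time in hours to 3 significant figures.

From Kepler's third law T² = 4π²r³/μ at r = 65800 km, T = 46.7 hours = 46.7 × 3600 s = 1.6812×10^5 s: μ = 4π²r³/T² = 3.97923×10^5 km³/s².
The Hohmann ellipse has a_t = (r₁ + r₂)/2 = 37010 km.
By Kepler's third law the transfer-orbit period is T = 2π√(a_t³/μ), so t = T/2 = 35460 s.
Converting: 35460 s ÷ 3600 s/hour = 9.85 hours.

t = 9.85 hours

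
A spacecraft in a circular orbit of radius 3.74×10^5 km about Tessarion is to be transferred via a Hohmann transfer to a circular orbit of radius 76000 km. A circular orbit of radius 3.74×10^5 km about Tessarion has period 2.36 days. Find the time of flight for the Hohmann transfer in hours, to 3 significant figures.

From Kepler's third law T² = 4π²r³/μ at r = 3.74×10^5 km, T = 2.36 days = 2.36 × 86400 s = 2.03904×10^5 s: μ = 4π²r³/T² = 4.96733×10^7 km³/s².
The Hohmann ellipse has a_t = (r₁ + r₂)/2 = 2.250×10^5 km.
By Kepler's third law the transfer-orbit period is T = 2π√(a_t³/μ), so t = T/2 = 47570 s.
Converting: 47570 s ÷ 3600 s/hour = 13.2 hours.

t = 13.2 hours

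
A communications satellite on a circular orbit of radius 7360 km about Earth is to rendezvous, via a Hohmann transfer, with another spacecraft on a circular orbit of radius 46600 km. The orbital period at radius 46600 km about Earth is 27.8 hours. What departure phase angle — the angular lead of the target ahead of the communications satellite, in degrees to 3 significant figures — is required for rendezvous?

φ = 101°

From Kepler's third law T² = 4π²r³/μ at r = 46600 km, T = 27.8 hours = 27.8 × 3600 s = 1.0008×10^5 s: μ = 4π²r³/T² = 3.98862×10^5 km³/s².
Transfer-ellipse semi-major axis a_t = (r₁ + r₂)/2 = (7360 + 46600)/2 = 26980 km.
The half-period of the transfer ellipse is t = π√(a_t³/μ) = 22040 s.
Target angular speed ω₂ = √(μ/r₂³) = 6.278×10^-5 rad/s.
Angle swept by the target during transfer: ω₂·t = 1.384 rad = 79.30°.
The communications satellite traverses 180° on the transfer ellipse, so the target must lead by 180° − 79.30° = 101°.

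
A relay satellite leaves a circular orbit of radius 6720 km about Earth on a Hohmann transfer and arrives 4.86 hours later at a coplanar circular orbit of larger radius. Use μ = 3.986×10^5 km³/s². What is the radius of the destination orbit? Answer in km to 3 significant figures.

r₂ = 39500 km

Transfer time t = 4.86 hours = 17496 s, and t = π√(a_t³/μ).
So a_t = (μ t²/π²)^(1/3) = (3.986×10^5 × (17496)² / π²)^(1/3) = 23123 km.
Since a_t = (r₁ + r₂)/2, r₂ = 2a_t − r₁ = 2×23123 − 6720 = 39526 km.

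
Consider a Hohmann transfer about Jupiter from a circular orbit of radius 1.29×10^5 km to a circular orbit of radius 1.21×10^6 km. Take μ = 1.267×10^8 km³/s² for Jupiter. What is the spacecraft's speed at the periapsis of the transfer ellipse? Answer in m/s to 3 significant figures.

v = 42100 m/s

Transfer-ellipse semi-major axis a_t = (r₁ + r₂)/2 = (1.290×10^5 + 1.210×10^6)/2 = 6.695×10^5 km.
At periapsis, r = 1.290×10^5 km.
Vis-viva: v = √[μ(2/r − 1/a_t)] = √[1.267×10^8 × (2/1.290×10^5 − 1/6.695×10^5)] = 42.13 km/s.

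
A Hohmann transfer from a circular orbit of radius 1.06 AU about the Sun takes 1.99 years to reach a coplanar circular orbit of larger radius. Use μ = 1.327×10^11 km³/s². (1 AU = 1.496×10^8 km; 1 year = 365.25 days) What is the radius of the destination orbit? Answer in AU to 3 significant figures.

r₂ = 3.96 AU

In km: r₁ = 1.06 × 1.496×10^8 = 1.58576×10^8 km.
Transfer time t = 1.99 years × 365.25 × 86400 s = 6.2799624×10^7 s, and t = π√(a_t³/μ).
So a_t = (μ t²/π²)^(1/3) = (1.327×10^11 × (6.2799624×10^7)² / π²)^(1/3) = 3.7569×10^8 km.
Since a_t = (r₁ + r₂)/2, r₂ = 2a_t − r₁ = 2×3.7569×10^8 − 1.58576×10^8 = 5.92804×10^8 km.
In AU: r₂ = 5.92804×10^8 / 1.496×10^8 = 3.96 AU.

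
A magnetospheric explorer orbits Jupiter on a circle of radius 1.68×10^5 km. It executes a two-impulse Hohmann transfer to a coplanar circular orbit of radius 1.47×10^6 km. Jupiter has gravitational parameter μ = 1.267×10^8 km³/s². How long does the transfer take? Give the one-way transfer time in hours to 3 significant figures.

t = 57.5 hours

Semi-major axis of the transfer orbit: a_t = (1.680×10^5 + 1.470×10^6)/2 = 8.190×10^5 km.
Half the transfer-orbit period gives t = π√(a_t³/μ) = 2.069×10^5 s.
Converting: 2.069×10^5 s ÷ 3600 s/hour = 57.5 hours.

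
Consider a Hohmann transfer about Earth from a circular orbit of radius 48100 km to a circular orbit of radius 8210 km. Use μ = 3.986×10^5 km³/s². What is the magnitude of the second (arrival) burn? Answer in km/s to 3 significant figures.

Δv₂ = 2.14 km/s

Semi-major axis of the transfer orbit: a_t = (48100 + 8210)/2 = 28155 km.
Circular speed at r = 8210 km: v_c = √(μ/r) = 6.96782 km/s.
Vis-viva on the transfer ellipse at r = 8210 km gives v_t = √[μ(2/r − 1/a_t)] = 9.10735 km/s.
Δv₂ = |v_t − v_c| = |9.10735 − 6.96782| = 2.140 km/s.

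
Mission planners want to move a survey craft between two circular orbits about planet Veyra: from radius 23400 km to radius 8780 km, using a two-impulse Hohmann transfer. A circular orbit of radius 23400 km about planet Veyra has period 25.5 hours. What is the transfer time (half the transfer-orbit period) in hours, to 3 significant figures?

t = 7.27 hours

From Kepler's third law T² = 4π²r³/μ at r = 23400 km, T = 25.5 hours = 25.5 × 3600 s = 91800 s: μ = 4π²r³/T² = 60023.6 km³/s².
Semi-major axis of the transfer orbit: a_t = (23400 + 8780)/2 = 16090 km.
Half the transfer-orbit period gives t = π√(a_t³/μ) = 26170 s.
Converting: 26170 s ÷ 3600 s/hour = 7.27 hours.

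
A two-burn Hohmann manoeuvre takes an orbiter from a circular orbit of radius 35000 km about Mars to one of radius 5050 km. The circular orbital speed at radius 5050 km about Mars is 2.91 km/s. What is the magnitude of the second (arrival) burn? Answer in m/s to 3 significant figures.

Δv₂ = 937 m/s

From the circular-orbit relation v² = μ/r at r = 5050 km: μ = v²r = (2.91)² × 5050 = 42763.9 km³/s².
The Hohmann ellipse has a_t = (r₁ + r₂)/2 = 20025 km.
Circular speed at r = 5050 km: v_c = √(μ/r) = 2.9100 km/s.
Transfer-orbit speed at the same r (vis-viva, a = a_t): v_t = √[μ(2/r − 1/a_t)] = 3.8472 km/s.
Δv₂ = |v_t − v_c| = |3.8472 − 2.9100| = 0.9372 km/s.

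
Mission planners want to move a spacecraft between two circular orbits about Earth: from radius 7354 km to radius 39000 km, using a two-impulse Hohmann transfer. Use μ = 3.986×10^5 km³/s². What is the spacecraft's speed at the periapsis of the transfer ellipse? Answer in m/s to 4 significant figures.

Semi-major axis of the transfer orbit: a_t = (7354 + 39000)/2 = 23177 km.
At periapsis, r = 7354 km.
Vis-viva: v = √[μ(2/r − 1/a_t)] = √[3.986×10^5 × (2/7354 − 1/23177)] = 9.550 km/s.

v = 9550 m/s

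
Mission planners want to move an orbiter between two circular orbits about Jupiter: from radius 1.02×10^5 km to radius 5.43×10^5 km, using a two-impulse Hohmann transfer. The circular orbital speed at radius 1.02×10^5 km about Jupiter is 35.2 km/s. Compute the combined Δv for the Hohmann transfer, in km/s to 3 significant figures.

From the circular-orbit relation v² = μ/r at r = 1.02×10^5 km: μ = v²r = (35.2)² × 1.02×10^5 = 1.26382×10^8 km³/s².
The Hohmann ellipse has a_t = (r₁ + r₂)/2 = 3.225×10^5 km.
At r₁ the circular-orbit speed is v₁ = √(μ/r₁) = 35.20 km/s.
On the transfer ellipse at r₁, vis-viva equation gives v_p = √[μ(2/r₁ − 1/a_t)] = 45.67 km/s.
First burn Δv₁ = |v_p − v₁| = 10.47 km/s.
At r₂, v₂ = √(μ/r₂) = 15.256 km/s.
Transfer-orbit speed at r₂: v_a = √[μ(2/r₂ − 1/a_t)] = 8.5798 km/s.
Second burn Δv₂ = |v₂ − v_a| = 6.676 km/s.
Δv = Δv₁ + Δv₂ = 10.47 + 6.676 = 17.15 km/s.

Δv = 17.2 km/s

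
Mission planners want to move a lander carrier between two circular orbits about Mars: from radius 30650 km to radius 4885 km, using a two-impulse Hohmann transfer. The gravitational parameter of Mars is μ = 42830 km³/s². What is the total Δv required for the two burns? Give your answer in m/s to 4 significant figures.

Δv = 1490 m/s

Transfer-ellipse semi-major axis a_t = (r₁ + r₂)/2 = (30650 + 4885)/2 = 17767.5 km.
Circular speed at r₁: v₁ = √(μ/r₁) = √(42830/30650) = 1.1821 km/s.
Transfer-orbit speed at r₁ (vis-viva equation): v_a = √[μ(2/r₁ − 1/a_t)] = 0.61984 km/s.
First burn Δv₁ = |v_a − v₁| = 0.5623 km/s.
At r₂, v₂ = √(μ/r₂) = 2.961 km/s.
Transfer-orbit speed at r₂: v_p = √[μ(2/r₂ − 1/a_t)] = 3.889 km/s.
Second burn Δv₂ = |v₂ − v_p| = 0.9280 km/s.
Δv = Δv₁ + Δv₂ = 0.5623 + 0.9280 = 1.490 km/s.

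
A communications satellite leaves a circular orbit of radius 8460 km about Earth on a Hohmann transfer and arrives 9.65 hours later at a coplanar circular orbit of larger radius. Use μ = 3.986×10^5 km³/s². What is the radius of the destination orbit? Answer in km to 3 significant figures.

Transfer time t = 9.65 hours = 34740 s, and t = π√(a_t³/μ).
So a_t = (μ t²/π²)^(1/3) = (3.986×10^5 × (34740)² / π²)^(1/3) = 36529 km.
Since a_t = (r₁ + r₂)/2, r₂ = 2a_t − r₁ = 2×36529 − 8460 = 64598 km.

r₂ = 64600 km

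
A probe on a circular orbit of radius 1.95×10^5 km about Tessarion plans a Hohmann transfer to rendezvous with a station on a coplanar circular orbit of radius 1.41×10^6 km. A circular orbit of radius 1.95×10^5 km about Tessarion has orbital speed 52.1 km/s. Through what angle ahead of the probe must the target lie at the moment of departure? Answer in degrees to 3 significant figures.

φ = 103°

From the circular-orbit relation v² = μ/r at r = 1.95×10^5 km: μ = v²r = (52.1)² × 1.95×10^5 = 5.29310×10^8 km³/s².
The Hohmann ellipse has a_t = (r₁ + r₂)/2 = 8.025×10^5 km.
The half-period of the transfer ellipse is t = π√(a_t³/μ) = 98170 s.
Target angular speed ω₂ = √(μ/r₂³) = 1.374×10^-5 rad/s.
Angle swept by the target during transfer: ω₂·t = 1.349 rad = 77.29°.
The probe traverses 180° on the transfer ellipse, so the target must lead by 180° − 77.29° = 103°.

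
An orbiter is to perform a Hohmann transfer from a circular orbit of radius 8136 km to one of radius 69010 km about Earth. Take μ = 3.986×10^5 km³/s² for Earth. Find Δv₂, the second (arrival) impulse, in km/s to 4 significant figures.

Transfer-ellipse semi-major axis a_t = (r₁ + r₂)/2 = (8136 + 69010)/2 = 38573 km.
Circular speed at r = 69010 km: v_c = √(μ/r) = 2.40333 km/s.
Transfer-orbit speed at the same r (vis-viva, a = a_t): v_t = √[μ(2/r − 1/a_t)] = 1.10376 km/s.
Δv₂ = |v_t − v_c| = |1.10376 − 2.40333| = 1.300 km/s.

Δv₂ = 1.300 km/s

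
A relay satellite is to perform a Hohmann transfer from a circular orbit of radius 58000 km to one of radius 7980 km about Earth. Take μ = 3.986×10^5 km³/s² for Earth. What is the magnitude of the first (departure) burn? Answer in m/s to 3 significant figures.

Transfer-ellipse semi-major axis a_t = (r₁ + r₂)/2 = (58000 + 7980)/2 = 32990 km.
Circular speed at r = 58000 km: v_c = √(μ/r) = 2.6215 km/s.
Transfer-orbit speed at the same r (vis-viva, a = a_t): v_t = √[μ(2/r − 1/a_t)] = 1.2893 km/s.
Δv₁ = |v_t − v_c| = |1.2893 − 2.6215| = 1.332 km/s.

Δv₁ = 1330 m/s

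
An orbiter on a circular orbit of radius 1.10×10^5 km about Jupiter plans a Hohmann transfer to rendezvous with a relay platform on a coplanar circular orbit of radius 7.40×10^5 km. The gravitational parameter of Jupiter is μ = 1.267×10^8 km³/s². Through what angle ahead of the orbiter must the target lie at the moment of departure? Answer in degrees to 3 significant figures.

Transfer-ellipse semi-major axis a_t = (r₁ + r₂)/2 = (1.100×10^5 + 7.400×10^5)/2 = 4.250×10^5 km.
The half-period of the transfer ellipse is t = π√(a_t³/μ) = 77329.5 s.
Target angular speed ω₂ = √(μ/r₂³) = 1.76824×10^-5 rad/s.
Angle swept by the target during transfer: ω₂·t = 1.36737 rad = 78.34°.
The orbiter traverses 180° on the transfer ellipse, so the target must lead by 180° − 78.34° = 102°.

φ = 102°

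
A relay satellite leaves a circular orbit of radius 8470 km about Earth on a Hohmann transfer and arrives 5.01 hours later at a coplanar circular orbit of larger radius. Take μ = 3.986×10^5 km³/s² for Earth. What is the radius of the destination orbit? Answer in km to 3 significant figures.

r₂ = 38700 km

Transfer time t = 5.01 hours = 18036 s, and t = π√(a_t³/μ).
So a_t = (μ t²/π²)^(1/3) = (3.986×10^5 × (18036)² / π²)^(1/3) = 23596 km.
Since a_t = (r₁ + r₂)/2, r₂ = 2a_t − r₁ = 2×23596 − 8470 = 38722 km.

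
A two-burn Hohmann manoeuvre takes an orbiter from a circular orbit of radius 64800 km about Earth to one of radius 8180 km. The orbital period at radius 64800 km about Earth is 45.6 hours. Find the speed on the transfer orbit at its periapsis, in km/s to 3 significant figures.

v = 9.30 km/s

From Kepler's third law T² = 4π²r³/μ at r = 64800 km, T = 45.6 hours = 45.6 × 3600 s = 1.6416×10^5 s: μ = 4π²r³/T² = 3.98612×10^5 km³/s².
Semi-major axis of the transfer orbit: a_t = (64800 + 8180)/2 = 36490 km.
At periapsis, r = 8180 km.
Applying v² = μ(2/r − 1/a_t): v = 9.302 km/s.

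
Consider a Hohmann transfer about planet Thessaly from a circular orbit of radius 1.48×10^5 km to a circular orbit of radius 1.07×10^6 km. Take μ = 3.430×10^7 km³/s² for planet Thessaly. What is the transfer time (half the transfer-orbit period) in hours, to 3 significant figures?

t = 70.8 hours

Transfer-ellipse semi-major axis a_t = (r₁ + r₂)/2 = (1.480×10^5 + 1.070×10^6)/2 = 6.090×10^5 km.
Transfer time t = π√(a_t³/μ) = π√((6.090×10^5)³ / 3.430×10^7) = 2.549×10^5 s.
Converting: 2.549×10^5 s ÷ 3600 s/hour = 70.8 hours.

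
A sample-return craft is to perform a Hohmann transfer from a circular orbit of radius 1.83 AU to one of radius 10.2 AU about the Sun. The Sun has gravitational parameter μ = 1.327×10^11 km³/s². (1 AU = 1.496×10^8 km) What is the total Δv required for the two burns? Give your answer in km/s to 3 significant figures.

In km: r₁ = 1.83 × 1.496×10^8 = 2.73768×10^8 km; r₂ = 10.2 × 1.496×10^8 = 1.52592×10^9 km.
Semi-major axis of the transfer orbit: a_t = (2.73768×10^8 + 1.52592×10^9)/2 = 8.99844×10^8 km.
At r₁ the circular-orbit speed is v₁ = √(μ/r₁) = 22.016 km/s.
Transfer-orbit speed at r₁ (v² = μ(2/r − 1/a)): v_p = √[μ(2/r₁ − 1/a_t)] = 28.670 km/s.
First burn Δv₁ = |v_p − v₁| = 6.654 km/s.
At r₂, v₂ = √(μ/r₂) = 9.3254 km/s.
Transfer-orbit speed at r₂: v_a = √[μ(2/r₂ − 1/a_t)] = 5.1437 km/s.
Second burn Δv₂ = |v₂ − v_a| = 4.182 km/s.
Δv = Δv₁ + Δv₂ = 6.654 + 4.182 = 10.84 km/s.

Δv = 10.8 km/s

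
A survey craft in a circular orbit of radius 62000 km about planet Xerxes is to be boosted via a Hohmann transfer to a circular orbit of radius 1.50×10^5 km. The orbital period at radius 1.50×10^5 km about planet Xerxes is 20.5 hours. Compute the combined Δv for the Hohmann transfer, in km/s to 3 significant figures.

From Kepler's third law T² = 4π²r³/μ at r = 1.50×10^5 km, T = 20.5 hours = 20.5 × 3600 s = 73800 s: μ = 4π²r³/T² = 2.44636×10^7 km³/s².
Semi-major axis of the transfer orbit: a_t = (62000 + 1.500×10^5)/2 = 1.060×10^5 km.
Circular speed at r₁: v₁ = √(μ/r₁) = √(2.44636×10^7/62000) = 19.864 km/s.
Transfer-orbit speed at r₁ (v² = μ(2/r − 1/a)): v_p = √[μ(2/r₁ − 1/a_t)] = 23.630 km/s.
First burn Δv₁ = |v_p − v₁| = 3.766 km/s.
Circular speed at r₂: v₂ = √(μ/r₂) = 12.771 km/s.
Transfer-orbit speed at r₂: v_a = √[μ(2/r₂ − 1/a_t)] = 9.7669 km/s.
Second burn Δv₂ = |v₂ − v_a| = 3.004 km/s.
Total Δv = Δv₁ + Δv₂ = 6.770 km/s.

Δv = 6.77 km/s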